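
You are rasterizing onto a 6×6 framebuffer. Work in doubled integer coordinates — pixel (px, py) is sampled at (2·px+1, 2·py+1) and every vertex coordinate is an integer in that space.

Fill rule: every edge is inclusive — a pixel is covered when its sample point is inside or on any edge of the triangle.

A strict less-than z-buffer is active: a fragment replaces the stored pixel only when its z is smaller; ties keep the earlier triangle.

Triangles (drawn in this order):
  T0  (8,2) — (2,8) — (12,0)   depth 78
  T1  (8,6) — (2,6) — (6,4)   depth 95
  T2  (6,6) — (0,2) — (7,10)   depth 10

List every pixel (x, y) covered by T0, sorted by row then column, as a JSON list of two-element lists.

T0:
  2·area = 12  (B↔C swapped to make it positive)
  edge (8, 2)→(12, 0): d=(4,-2) inclusive
  edge (12, 0)→(2, 8): d=(-10,8) inclusive
  edge (2, 8)→(8, 2): d=(6,-6) inclusive
    (4,0)@(9, 1): e=[-2,14,0] → ·  [on edge]
    (3,1)@(7, 3): e=[2,10,0] → █  [on edge]
    (4,1)@(9, 3): e=[6,-6,12] → ·
    (2,2)@(5, 5): e=[6,6,0] → █  [on edge]
    (3,2)@(7, 5): e=[10,-10,12] → ·
    (1,3)@(3, 7): e=[10,2,0] → █  [on edge]
    (2,3)@(5, 7): e=[14,-14,12] → ·
    (0,4)@(1, 9): e=[14,-2,0] → ·  [on edge]
    (1,4)@(3, 9): e=[18,-18,12] → ·
  covered (3 px):
    · · · · · ·
    · · · █ · ·
    · · █ · · ·
    · █ · · · ·
    · · · · · ·
    · · · · · ·
T1:
  2·area = 12
  edge (8, 6)→(2, 6): d=(-6,0) inclusive
  edge (2, 6)→(6, 4): d=(4,-2) inclusive
  edge (6, 4)→(8, 6): d=(2,2) inclusive
    (1,0)@(3, 1): e=[30,-18,0] → ·  [on edge]
    (2,1)@(5, 3): e=[18,-6,0] → ·  [on edge]
    (2,2)@(5, 5): e=[6,2,4] → █
    (3,2)@(7, 5): e=[6,6,0] → █  [on edge]
    (4,2)@(9, 5): e=[6,10,-4] → ·
    (2,3)@(5, 7): e=[-6,10,8] → ·
    (3,3)@(7, 7): e=[-6,14,4] → ·
    (4,3)@(9, 7): e=[-6,18,0] → ·  [on edge]
    (5,4)@(11, 9): e=[-18,30,0] → ·  [on edge]
  covered (2 px):
    · · · · · ·
    · · · · · ·
    · · █ █ · ·
    · · · · · ·
    · · · · · ·
    · · · · · ·
T2:
  2·area = 20  (B↔C swapped to make it positive)
  edge (6, 6)→(7, 10): d=(1,4) inclusive
  edge (7, 10)→(0, 2): d=(-7,-8) inclusive
  edge (0, 2)→(6, 6): d=(6,4) inclusive
    (0,1)@(1, 3): e=[17,1,2] → █
    (1,1)@(3, 3): e=[9,17,-6] → ·
    (0,2)@(1, 5): e=[19,-13,14] → ·
    (1,2)@(3, 5): e=[11,3,6] → █
    (2,2)@(5, 5): e=[3,19,-2] → ·
    (1,3)@(3, 7): e=[13,-11,18] → ·
    (2,3)@(5, 7): e=[5,5,10] → █
    (3,3)@(7, 7): e=[-3,21,2] → ·
    (2,4)@(5, 9): e=[7,-9,22] → ·
  covered (3 px):
    · · · · · ·
    █ · · · · ·
    · █ · · · ·
    · · █ · · ·
    · · · · · ·
    · · · · · ·

Answer: [[3,1],[2,2],[1,3]]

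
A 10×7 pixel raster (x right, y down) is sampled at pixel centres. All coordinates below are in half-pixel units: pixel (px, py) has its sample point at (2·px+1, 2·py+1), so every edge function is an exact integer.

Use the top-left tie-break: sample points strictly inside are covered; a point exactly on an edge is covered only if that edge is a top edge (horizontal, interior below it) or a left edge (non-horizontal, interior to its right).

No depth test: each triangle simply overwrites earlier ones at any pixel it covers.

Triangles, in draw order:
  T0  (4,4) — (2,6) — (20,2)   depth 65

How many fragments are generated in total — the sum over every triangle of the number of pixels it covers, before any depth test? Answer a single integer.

T0:
  2·area = 28  (B↔C swapped to make it positive)
  edge (4, 4)→(20, 2): d=(16,-2) top-left  bias=+0
  edge (20, 2)→(2, 6): d=(-18,4) right/bottom  bias=-1
  edge (2, 6)→(4, 4): d=(2,-2) top-left  bias=+0
    (3,0)@(7, 1): e=[-42,70,0] → ·  [on edge]
    (2,1)@(5, 3): e=[-14,42,0] → ·  [on edge]
    (6,1)@(13, 3): e=[2,10,16] → #
    (7,1)@(15, 3): e=[6,2,20] → #
    (8,1)@(17, 3): e=[10,-6,24] → ·
    (1,2)@(3, 5): e=[14,14,0] → #  [on edge]
    (2,2)@(5, 5): e=[18,6,4] → #
    (3,2)@(7, 5): e=[22,-2,8] → ·
    (6,2)@(13, 5): e=[34,-26,20] → ·
    (7,2)@(15, 5): e=[38,-34,24] → ·
    (0,3)@(1, 7): e=[42,-14,0] → ·  [on edge]
    (1,3)@(3, 7): e=[46,-22,4] → ·
  covered (4 px):
    · · · · · · · · · ·
    · · · · · · # # · ·
    · # # · · · · · · ·
    · · · · · · · · · ·
    · · · · · · · · · ·
    · · · · · · · · · ·
    · · · · · · · · · ·

Final: 4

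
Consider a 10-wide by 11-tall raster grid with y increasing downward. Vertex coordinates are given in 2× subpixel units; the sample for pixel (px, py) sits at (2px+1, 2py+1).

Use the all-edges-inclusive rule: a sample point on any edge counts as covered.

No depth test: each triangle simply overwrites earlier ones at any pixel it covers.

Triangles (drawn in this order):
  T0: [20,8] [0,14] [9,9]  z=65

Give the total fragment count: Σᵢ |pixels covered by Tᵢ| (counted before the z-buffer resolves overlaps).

T0:
  2·area = 46
  edge (20, 8)→(0, 14): d=(-20,6) inclusive
  edge (0, 14)→(9, 9): d=(9,-5) inclusive
  edge (9, 9)→(20, 8): d=(11,-1) inclusive
    (4,4)@(9, 9): e=[46,0,0] → #  [on edge]
    (5,4)@(11, 9): e=[34,10,2] → #
    (6,4)@(13, 9): e=[22,20,4] → #
    (7,4)@(15, 9): e=[10,30,6] → #
    (8,4)@(17, 9): e=[-2,40,8] → ·
    (3,5)@(7, 11): e=[18,8,20] → #
    (5,5)@(11, 11): e=[-6,28,24] → ·
    (6,5)@(13, 11): e=[-18,38,26] → ·
    (7,5)@(15, 11): e=[-30,48,28] → ·
    (1,6)@(3, 13): e=[2,6,38] → #
    (2,6)@(5, 13): e=[-10,16,40] → ·
    (3,6)@(7, 13): e=[-22,26,42] → ·
  covered (7 px):
    · · · · · · · · · ·
    · · · · · · · · · ·
    · · · · · · · · · ·
    · · · · · · · · · ·
    · · · · # # # # · ·
    · · · # # · · · · ·
    · # · · · · · · · ·
    · · · · · · · · · ·
    · · · · · · · · · ·
    · · · · · · · · · ·
    · · · · · · · · · ·

Result: 7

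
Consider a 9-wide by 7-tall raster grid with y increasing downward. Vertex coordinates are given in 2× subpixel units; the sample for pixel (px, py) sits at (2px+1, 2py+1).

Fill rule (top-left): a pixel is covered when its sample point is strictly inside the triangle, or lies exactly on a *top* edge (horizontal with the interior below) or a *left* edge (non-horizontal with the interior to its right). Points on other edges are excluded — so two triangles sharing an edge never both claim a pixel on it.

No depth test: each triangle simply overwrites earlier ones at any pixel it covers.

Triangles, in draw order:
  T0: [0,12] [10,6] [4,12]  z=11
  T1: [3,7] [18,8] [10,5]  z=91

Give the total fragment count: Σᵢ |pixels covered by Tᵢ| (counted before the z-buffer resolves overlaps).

T0:
  2·area = 24
  edge (0, 12)→(10, 6): d=(10,-6) top-left  bias=+0
  edge (10, 6)→(4, 12): d=(-6,6) right/bottom  bias=-1
  edge (4, 12)→(0, 12): d=(-4,0) right/bottom  bias=-1
    (7,0)@(15, 1): e=[-20,0,44] → ·  [on edge]
    (6,1)@(13, 3): e=[-12,0,36] → ·  [on edge]
    (7,1)@(15, 3): e=[0,-12,36] → ·  [on edge]
    (5,2)@(11, 5): e=[-4,0,28] → ·  [on edge]
    (4,3)@(9, 7): e=[4,0,20] → ·  [on edge]
    (2,4)@(5, 9): e=[0,12,12] → #  [on edge]
    (3,4)@(7, 9): e=[12,0,12] → ·  [on edge]
    (1,5)@(3, 11): e=[8,12,4] → #
    (2,5)@(5, 11): e=[20,0,4] → ·  [on edge]
    (1,6)@(3, 13): e=[28,0,-4] → ·  [on edge]
  covered (2 px):
    · · · · · · · · ·
    · · · · · · · · ·
    · · · · · · · · ·
    · · · · · · · · ·
    · · # · · · · · ·
    · # · · · · · · ·
    · · · · · · · · ·
T1:
  2·area = 37  (B↔C swapped to make it positive)
  edge (3, 7)→(10, 5): d=(7,-2) top-left  bias=+0
  edge (10, 5)→(18, 8): d=(8,3) right/bottom  bias=-1
  edge (18, 8)→(3, 7): d=(-15,-1) top-left  bias=+0
    (8,1)@(17, 3): e=[0,-37,74] → ·  [on edge]
    (1,3)@(3, 7): e=[0,37,0] → #  [on edge]
    (2,3)@(5, 7): e=[4,31,2] → #
    (3,3)@(7, 7): e=[8,25,4] → #
    (4,3)@(9, 7): e=[12,19,6] → #
    (5,3)@(11, 7): e=[16,13,8] → #
    (6,3)@(13, 7): e=[20,7,10] → #
    (7,3)@(15, 7): e=[24,1,12] → #
    (8,3)@(17, 7): e=[28,-5,14] → ·
    (1,4)@(3, 9): e=[14,53,-30] → ·
    (2,4)@(5, 9): e=[18,47,-28] → ·
    (3,4)@(7, 9): e=[22,41,-26] → ·
  covered (7 px):
    · · · · · · · · ·
    · · · · · · · · ·
    · · · · · · · · ·
    · # # # # # # # ·
    · · · · · · · · ·
    · · · · · · · · ·
    · · · · · · · · ·

Result: 9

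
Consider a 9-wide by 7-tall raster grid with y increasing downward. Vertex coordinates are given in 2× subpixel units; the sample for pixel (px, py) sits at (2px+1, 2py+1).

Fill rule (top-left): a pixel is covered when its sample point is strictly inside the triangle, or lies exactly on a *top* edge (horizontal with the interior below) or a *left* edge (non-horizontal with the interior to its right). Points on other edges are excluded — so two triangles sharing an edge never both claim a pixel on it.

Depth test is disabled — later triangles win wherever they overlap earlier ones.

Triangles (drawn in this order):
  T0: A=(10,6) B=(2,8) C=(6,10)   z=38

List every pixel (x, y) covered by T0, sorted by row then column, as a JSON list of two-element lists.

T0:
  2·area = 24  (B↔C swapped to make it positive)
  edge (10, 6)→(6, 10): d=(-4,4) right/bottom  bias=-1
  edge (6, 10)→(2, 8): d=(-4,-2) top-left  bias=+0
  edge (2, 8)→(10, 6): d=(8,-2) top-left  bias=+0
    (7,0)@(15, 1): e=[0,54,-30] → ·  [on edge]
    (6,1)@(13, 3): e=[0,42,-18] → ·  [on edge]
    (5,2)@(11, 5): e=[0,30,-6] → ·  [on edge]
    (3,3)@(7, 7): e=[8,14,2] → #
    (4,3)@(9, 7): e=[0,18,6] → ·  [on edge]
    (2,4)@(5, 9): e=[8,2,14] → #
    (3,4)@(7, 9): e=[0,6,18] → ·  [on edge]
    (2,5)@(5, 11): e=[0,-6,30] → ·  [on edge]
    (1,6)@(3, 13): e=[0,-18,42] → ·  [on edge]
  covered (2 px):
    · · · · · · · · ·
    · · · · · · · · ·
    · · · · · · · · ·
    · · · # · · · · ·
    · · # · · · · · ·
    · · · · · · · · ·
    · · · · · · · · ·

Answer: [[3,3],[2,4]]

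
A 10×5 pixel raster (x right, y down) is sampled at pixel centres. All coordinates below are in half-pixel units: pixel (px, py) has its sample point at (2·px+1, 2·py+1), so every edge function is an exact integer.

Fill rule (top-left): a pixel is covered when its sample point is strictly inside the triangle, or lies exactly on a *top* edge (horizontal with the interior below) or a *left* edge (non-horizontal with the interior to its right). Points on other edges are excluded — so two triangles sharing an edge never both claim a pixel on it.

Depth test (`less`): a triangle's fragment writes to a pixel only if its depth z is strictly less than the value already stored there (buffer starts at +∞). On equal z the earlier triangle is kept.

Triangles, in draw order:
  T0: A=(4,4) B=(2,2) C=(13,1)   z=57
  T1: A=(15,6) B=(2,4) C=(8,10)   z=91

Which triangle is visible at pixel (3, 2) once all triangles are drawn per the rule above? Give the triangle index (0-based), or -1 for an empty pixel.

T0:
  2·area = 24
  edge (4, 4)→(2, 2): d=(-2,-2) top-left  bias=+0
  edge (2, 2)→(13, 1): d=(11,-1) top-left  bias=+0
  edge (13, 1)→(4, 4): d=(-9,3) right/bottom  bias=-1
    (0,0)@(1, 1): e=[0,-12,36] → ·  [on edge]
    (6,0)@(13, 1): e=[24,0,0] → ·  [on edge]
    (1,1)@(3, 3): e=[0,12,12] → #  [on edge]
    (2,1)@(5, 3): e=[4,14,6] → #
    (3,1)@(7, 3): e=[8,16,0] → ·  [on edge]
    (0,2)@(1, 5): e=[-8,32,0] → ·  [on edge]
    (1,2)@(3, 5): e=[-4,34,-6] → ·
    (2,2)@(5, 5): e=[0,36,-12] → ·  [on edge]
    (3,3)@(7, 7): e=[0,60,-36] → ·  [on edge]
    (4,4)@(9, 9): e=[0,84,-60] → ·  [on edge]
  covered (2 px):
    · · · · · · · · · ·
    · # # · · · · · · ·
    · · · · · · · · · ·
    · · · · · · · · · ·
    · · · · · · · · · ·
T1:
  2·area = 66  (B↔C swapped to make it positive)
  edge (15, 6)→(8, 10): d=(-7,4) right/bottom  bias=-1
  edge (8, 10)→(2, 4): d=(-6,-6) top-left  bias=+0
  edge (2, 4)→(15, 6): d=(13,2) right/bottom  bias=-1
    (0,1)@(1, 3): e=[77,0,-11] → ·  [on edge]
    (1,2)@(3, 5): e=[55,0,11] → #  [on edge]
    (2,2)@(5, 5): e=[47,12,7] → #
    (3,2)@(7, 5): e=[39,24,3] → #
    (4,2)@(9, 5): e=[31,36,-1] → ·
    (1,3)@(3, 7): e=[41,-12,37] → ·
    (2,3)@(5, 7): e=[33,0,33] → #  [on edge]
    (4,3)@(9, 7): e=[17,24,25] → #
    (5,3)@(11, 7): e=[9,36,21] → #
    (6,3)@(13, 7): e=[1,48,17] → #
    (7,3)@(15, 7): e=[-7,60,13] → ·
    (2,4)@(5, 9): e=[19,-12,59] → ·
    (3,4)@(7, 9): e=[11,0,55] → #  [on edge]
  covered (10 px):
    · · · · · · · · · ·
    · · · · · · · · · ·
    · # # # · · · · · ·
    · · # # # # # · · ·
    · · · # # · · · · ·

Z-buffer (winner per pixel, '.' = empty):
  . . . . . . . . . .
  . 0 0 . . . . . . .
  . 1 1 1 . . . . . .
  . . 1 1 1 1 1 . . .
  . . . 1 1 . . . . .

Final: 1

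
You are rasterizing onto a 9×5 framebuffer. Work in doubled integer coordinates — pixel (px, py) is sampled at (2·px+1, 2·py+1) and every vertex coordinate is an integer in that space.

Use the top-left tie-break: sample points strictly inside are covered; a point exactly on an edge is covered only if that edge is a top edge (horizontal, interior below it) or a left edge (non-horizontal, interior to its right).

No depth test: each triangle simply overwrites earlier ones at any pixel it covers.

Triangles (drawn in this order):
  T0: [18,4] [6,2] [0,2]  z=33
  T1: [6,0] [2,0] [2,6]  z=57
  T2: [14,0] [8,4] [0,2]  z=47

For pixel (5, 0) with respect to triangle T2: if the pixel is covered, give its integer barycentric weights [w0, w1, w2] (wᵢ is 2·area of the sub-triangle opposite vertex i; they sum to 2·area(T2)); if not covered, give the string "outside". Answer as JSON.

T0:
  2·area = 12  (B↔C swapped to make it positive)
  edge (18, 4)→(0, 2): d=(-18,-2) top-left  bias=+0
  edge (0, 2)→(6, 2): d=(6,0) top-left  bias=+0
  edge (6, 2)→(18, 4): d=(12,2) right/bottom  bias=-1
    (4,1)@(9, 3): e=[0,6,6] → #  [on edge]
    (5,1)@(11, 3): e=[4,6,2] → #
    (6,1)@(13, 3): e=[8,6,-2] → ·
    (4,2)@(9, 5): e=[-36,18,30] → ·
    (5,2)@(11, 5): e=[-32,18,26] → ·
  covered (2 px):
    · · · · · · · · ·
    · · · · # # · · ·
    · · · · · · · · ·
    · · · · · · · · ·
    · · · · · · · · ·
T1:
  2·area = 24  (B↔C swapped to make it positive)
  edge (6, 0)→(2, 6): d=(-4,6) right/bottom  bias=-1
  edge (2, 6)→(2, 0): d=(0,-6) top-left  bias=+0
  edge (2, 0)→(6, 0): d=(4,0) top-left  bias=+0
    (1,0)@(3, 1): e=[14,6,4] → #
    (2,0)@(5, 1): e=[2,18,4] → #
    (3,0)@(7, 1): e=[-10,30,4] → ·
    (1,1)@(3, 3): e=[6,6,12] → #
    (2,1)@(5, 3): e=[-6,18,12] → ·
    (1,2)@(3, 5): e=[-2,6,20] → ·
  covered (3 px):
    · # # · · · · · ·
    · # · · · · · · ·
    · · · · · · · · ·
    · · · · · · · · ·
    · · · · · · · · ·
T2:
  2·area = 44
  edge (14, 0)→(8, 4): d=(-6,4) right/bottom  bias=-1
  edge (8, 4)→(0, 2): d=(-8,-2) top-left  bias=+0
  edge (0, 2)→(14, 0): d=(14,-2) top-left  bias=+0
    (3,0)@(7, 1): e=[22,22,0] → #  [on edge]
    (4,0)@(9, 1): e=[14,26,4] → #
    (5,0)@(11, 1): e=[6,30,8] → #
    (6,0)@(13, 1): e=[-2,34,12] → ·
    (2,1)@(5, 3): e=[18,2,24] → #
    (5,1)@(11, 3): e=[-6,14,36] → ·
    (2,2)@(5, 5): e=[6,-14,52] → ·
    (3,2)@(7, 5): e=[-2,-10,56] → ·
    (4,2)@(9, 5): e=[-10,-6,60] → ·
  covered (6 px):
    · · · # # # · · ·
    · · # # # · · · ·
    · · · · · · · · ·
    · · · · · · · · ·
    · · · · · · · · ·

Final: [30,8,6]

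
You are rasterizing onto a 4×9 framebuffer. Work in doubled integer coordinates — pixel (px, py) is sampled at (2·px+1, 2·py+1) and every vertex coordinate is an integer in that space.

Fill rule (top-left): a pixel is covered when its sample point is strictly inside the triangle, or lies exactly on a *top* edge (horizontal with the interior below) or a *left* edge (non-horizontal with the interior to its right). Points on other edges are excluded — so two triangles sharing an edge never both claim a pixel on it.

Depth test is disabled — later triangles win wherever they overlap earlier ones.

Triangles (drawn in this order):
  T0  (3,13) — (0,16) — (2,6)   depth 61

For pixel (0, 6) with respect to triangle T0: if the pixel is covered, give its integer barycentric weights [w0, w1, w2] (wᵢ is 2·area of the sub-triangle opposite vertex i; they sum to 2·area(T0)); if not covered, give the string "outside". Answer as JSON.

T0:
  2·area = 24
  edge (3, 13)→(0, 16): d=(-3,3) right/bottom  bias=-1
  edge (0, 16)→(2, 6): d=(2,-10) top-left  bias=+0
  edge (2, 6)→(3, 13): d=(1,7) right/bottom  bias=-1
    (1,0)@(3, 1): e=[36,0,-12] → ·  [on edge]
    (3,4)@(7, 9): e=[0,56,-32] → ·  [on edge]
    (0,5)@(1, 11): e=[12,0,12] → █  [on edge]
    (1,5)@(3, 11): e=[6,20,-2] → ·
    (2,5)@(5, 11): e=[0,40,-16] → ·  [on edge]
    (0,6)@(1, 13): e=[6,4,14] → █
    (1,6)@(3, 13): e=[0,24,0] → ·  [on edge]
    (0,7)@(1, 15): e=[0,8,16] → ·  [on edge]
  covered (2 px):
    · · · ·
    · · · ·
    · · · ·
    · · · ·
    · · · ·
    █ · · ·
    █ · · ·
    · · · ·
    · · · ·

Result: [4,14,6]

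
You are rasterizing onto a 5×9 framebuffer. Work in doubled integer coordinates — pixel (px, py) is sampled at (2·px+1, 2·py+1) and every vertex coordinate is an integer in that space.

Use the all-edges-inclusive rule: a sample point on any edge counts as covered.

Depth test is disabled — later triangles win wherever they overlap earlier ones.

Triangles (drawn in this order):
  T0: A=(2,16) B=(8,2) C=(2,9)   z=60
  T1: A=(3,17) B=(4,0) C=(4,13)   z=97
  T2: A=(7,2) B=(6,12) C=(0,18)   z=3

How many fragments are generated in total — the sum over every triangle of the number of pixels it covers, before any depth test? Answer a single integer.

T0:
  2·area = 42  (B↔C swapped to make it positive)
  edge (2, 16)→(2, 9): d=(0,-7) inclusive
  edge (2, 9)→(8, 2): d=(6,-7) inclusive
  edge (8, 2)→(2, 16): d=(-6,14) inclusive
    (2,3)@(5, 7): e=[21,9,12] → #
    (3,3)@(7, 7): e=[35,23,-16] → ·
    (1,4)@(3, 9): e=[7,7,28] → #
    (2,4)@(5, 9): e=[21,21,0] → #  [on edge]
    (3,4)@(7, 9): e=[35,35,-28] → ·
    (1,5)@(3, 11): e=[7,19,16] → #
    (2,5)@(5, 11): e=[21,33,-12] → ·
    (1,6)@(3, 13): e=[7,31,4] → #
    (2,6)@(5, 13): e=[21,45,-24] → ·
    (1,7)@(3, 15): e=[7,43,-8] → ·
  covered (5 px):
    · · · · ·
    · · · · ·
    · · · · ·
    · · # · ·
    · # # · ·
    · # · · ·
    · # · · ·
    · · · · ·
    · · · · ·
T1:
  2·area = 13
  edge (3, 17)→(4, 0): d=(1,-17) inclusive
  edge (4, 0)→(4, 13): d=(0,13) inclusive
  edge (4, 13)→(3, 17): d=(-1,4) inclusive
    (3,0)@(7, 1): e=[52,-39,0] → ·  [on edge]
    (2,4)@(5, 9): e=[26,-13,0] → ·  [on edge]
    (1,8)@(3, 17): e=[0,13,0] → #  [on edge]
    (2,8)@(5, 17): e=[34,-13,-8] → ·
  covered (1 px):
    · · · · ·
    · · · · ·
    · · · · ·
    · · · · ·
    · · · · ·
    · · · · ·
    · · · · ·
    · · · · ·
    · # · · ·
T2:
  2·area = 54
  edge (7, 2)→(6, 12): d=(-1,10) inclusive
  edge (6, 12)→(0, 18): d=(-6,6) inclusive
  edge (0, 18)→(7, 2): d=(7,-16) inclusive
    (2,3)@(5, 7): e=[15,36,3] → #
    (3,3)@(7, 7): e=[-5,24,35] → ·
    (2,4)@(5, 9): e=[13,24,17] → #
    (3,4)@(7, 9): e=[-7,12,49] → ·
    (4,4)@(9, 9): e=[-27,0,81] → ·  [on edge]
    (2,5)@(5, 11): e=[11,12,31] → #
    (3,5)@(7, 11): e=[-9,0,63] → ·  [on edge]
    (1,6)@(3, 13): e=[29,12,13] → #
    (2,6)@(5, 13): e=[9,0,45] → #  [on edge]
    (3,6)@(7, 13): e=[-11,-12,77] → ·
    (1,7)@(3, 15): e=[27,0,27] → #  [on edge]
    (2,7)@(5, 15): e=[7,-12,59] → ·
    (0,8)@(1, 17): e=[45,0,9] → #  [on edge]
  covered (7 px):
    · · · · ·
    · · · · ·
    · · · · ·
    · · # · ·
    · · # · ·
    · · # · ·
    · # # · ·
    · # · · ·
    # · · · ·

Answer: 13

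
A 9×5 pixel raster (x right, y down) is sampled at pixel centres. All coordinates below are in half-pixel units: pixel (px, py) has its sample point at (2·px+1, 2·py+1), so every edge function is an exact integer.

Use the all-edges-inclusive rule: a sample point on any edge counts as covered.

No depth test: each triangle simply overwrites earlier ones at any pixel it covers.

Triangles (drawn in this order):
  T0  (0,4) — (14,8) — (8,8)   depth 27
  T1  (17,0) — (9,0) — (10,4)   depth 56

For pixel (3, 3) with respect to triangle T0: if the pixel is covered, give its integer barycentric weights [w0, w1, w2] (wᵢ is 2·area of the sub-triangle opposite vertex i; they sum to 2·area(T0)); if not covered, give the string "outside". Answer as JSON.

T0:
  2·area = 24
  edge (0, 4)→(14, 8): d=(14,4) inclusive
  edge (14, 8)→(8, 8): d=(-6,0) inclusive
  edge (8, 8)→(0, 4): d=(-8,-4) inclusive
    (1,2)@(3, 5): e=[2,18,4] → █
    (2,2)@(5, 5): e=[-6,18,12] → ·
    (1,3)@(3, 7): e=[30,6,-12] → ·
    (3,3)@(7, 7): e=[14,6,4] → █
    (4,3)@(9, 7): e=[6,6,12] → █
    (5,3)@(11, 7): e=[-2,6,20] → ·
    (3,4)@(7, 9): e=[42,-6,-12] → ·
    (4,4)@(9, 9): e=[34,-6,-4] → ·
  covered (3 px):
    · · · · · · · · ·
    · · · · · · · · ·
    · █ · · · · · · ·
    · · · █ █ · · · ·
    · · · · · · · · ·
T1:
  2·area = 32  (B↔C swapped to make it positive)
  edge (17, 0)→(10, 4): d=(-7,4) inclusive
  edge (10, 4)→(9, 0): d=(-1,-4) inclusive
  edge (9, 0)→(17, 0): d=(8,0) inclusive
    (5,0)@(11, 1): e=[17,7,8] → █
    (6,0)@(13, 1): e=[9,15,8] → █
    (7,0)@(15, 1): e=[1,23,8] → █
    (8,0)@(17, 1): e=[-7,31,8] → ·
    (5,1)@(11, 3): e=[3,5,24] → █
    (6,1)@(13, 3): e=[-5,13,24] → ·
    (7,1)@(15, 3): e=[-13,21,24] → ·
    (5,2)@(11, 5): e=[-11,3,40] → ·
  covered (4 px):
    · · · · · █ █ █ ·
    · · · · · █ · · ·
    · · · · · · · · ·
    · · · · · · · · ·
    · · · · · · · · ·

Result: [6,4,14]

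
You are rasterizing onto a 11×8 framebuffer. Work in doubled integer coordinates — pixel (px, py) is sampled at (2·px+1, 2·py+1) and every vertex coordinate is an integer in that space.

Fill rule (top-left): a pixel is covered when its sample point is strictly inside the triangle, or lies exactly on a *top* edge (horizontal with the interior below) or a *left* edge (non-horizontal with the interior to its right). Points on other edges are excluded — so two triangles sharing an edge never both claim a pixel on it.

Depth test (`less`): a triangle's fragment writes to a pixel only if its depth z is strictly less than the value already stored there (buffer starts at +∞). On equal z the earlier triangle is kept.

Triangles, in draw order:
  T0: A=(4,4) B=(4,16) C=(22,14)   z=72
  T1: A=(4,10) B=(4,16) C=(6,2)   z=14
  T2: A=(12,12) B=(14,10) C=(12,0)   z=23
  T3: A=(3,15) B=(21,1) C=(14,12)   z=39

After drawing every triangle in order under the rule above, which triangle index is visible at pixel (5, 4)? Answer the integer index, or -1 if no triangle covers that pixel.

T0:
  2·area = 216  (B↔C swapped to make it positive)
  edge (4, 4)→(22, 14): d=(18,10) right/bottom  bias=-1
  edge (22, 14)→(4, 16): d=(-18,2) right/bottom  bias=-1
  edge (4, 16)→(4, 4): d=(0,-12) top-left  bias=+0
    (2,2)@(5, 5): e=[8,196,12] → #
    (3,2)@(7, 5): e=[-12,192,36] → ·
    (2,3)@(5, 7): e=[44,160,12] → #
    (3,3)@(7, 7): e=[24,156,36] → #
    (4,3)@(9, 7): e=[4,152,60] → #
    (5,3)@(11, 7): e=[-16,148,84] → ·
    (2,4)@(5, 9): e=[80,124,12] → #
    (5,4)@(11, 9): e=[20,112,84] → #
    (6,4)@(13, 9): e=[0,108,108] → ·  [on edge]
    (2,5)@(5, 11): e=[116,88,12] → #
    (6,5)@(13, 11): e=[36,72,108] → #
    (7,5)@(15, 11): e=[16,68,132] → #
    (6,7)@(13, 15): e=[108,0,108] → ·  [on edge]
  covered (26 px):
    · · · · · · · · · · ·
    · · · · · · · · · · ·
    · · # · · · · · · · ·
    · · # # # · · · · · ·
    · · # # # # · · · · ·
    · · # # # # # # · · ·
    · · # # # # # # # # ·
    · · # # # # · · · · ·
T1:
  2·area = 12  (B↔C swapped to make it positive)
  edge (4, 10)→(6, 2): d=(2,-8) top-left  bias=+0
  edge (6, 2)→(4, 16): d=(-2,14) right/bottom  bias=-1
  edge (4, 16)→(4, 10): d=(0,-6) top-left  bias=+0
    (2,3)@(5, 7): e=[2,4,6] → #
    (3,3)@(7, 7): e=[18,-24,18] → ·
    (2,4)@(5, 9): e=[6,0,6] → ·  [on edge]
  covered (1 px):
    · · · · · · · · · · ·
    · · · · · · · · · · ·
    · · · · · · · · · · ·
    · · # · · · · · · · ·
    · · · · · · · · · · ·
    · · · · · · · · · · ·
    · · · · · · · · · · ·
    · · · · · · · · · · ·
T2:
  2·area = 24  (B↔C swapped to make it positive)
  edge (12, 12)→(12, 0): d=(0,-12) top-left  bias=+0
  edge (12, 0)→(14, 10): d=(2,10) right/bottom  bias=-1
  edge (14, 10)→(12, 12): d=(-2,2) right/bottom  bias=-1
    (10,1)@(21, 3): e=[108,-84,0] → ·  [on edge]
    (6,2)@(13, 5): e=[12,0,12] → ·  [on edge]
    (9,2)@(19, 5): e=[84,-60,0] → ·  [on edge]
    (6,3)@(13, 7): e=[12,4,8] → #
    (7,3)@(15, 7): e=[36,-16,4] → ·
    (8,3)@(17, 7): e=[60,-36,0] → ·  [on edge]
    (6,4)@(13, 9): e=[12,8,4] → #
    (7,4)@(15, 9): e=[36,-12,0] → ·  [on edge]
    (6,5)@(13, 11): e=[12,12,0] → ·  [on edge]
    (5,6)@(11, 13): e=[-12,36,0] → ·  [on edge]
    (4,7)@(9, 15): e=[-36,60,0] → ·  [on edge]
    (7,7)@(15, 15): e=[36,0,-12] → ·  [on edge]
  covered (2 px):
    · · · · · · · · · · ·
    · · · · · · · · · · ·
    · · · · · · · · · · ·
    · · · · · · # · · · ·
    · · · · · · # · · · ·
    · · · · · · · · · · ·
    · · · · · · · · · · ·
    · · · · · · · · · · ·
T3:
  2·area = 100
  edge (3, 15)→(21, 1): d=(18,-14) top-left  bias=+0
  edge (21, 1)→(14, 12): d=(-7,11) right/bottom  bias=-1
  edge (14, 12)→(3, 15): d=(-11,3) right/bottom  bias=-1
    (10,0)@(21, 1): e=[0,0,100] → ·  [on edge]
    (9,1)@(19, 3): e=[8,8,84] → #
    (10,1)@(21, 3): e=[36,-14,78] → ·
    (8,2)@(17, 5): e=[16,16,68] → #
    (9,2)@(19, 5): e=[44,-6,62] → ·
    (7,3)@(15, 7): e=[24,24,52] → #
    (9,3)@(19, 7): e=[80,-20,40] → ·
    (5,4)@(11, 9): e=[4,54,42] → #
    (6,4)@(13, 9): e=[32,32,36] → #
    (8,4)@(17, 9): e=[88,-12,24] → ·
    (4,5)@(9, 11): e=[12,62,26] → #
    (7,5)@(15, 11): e=[96,-4,8] → ·
    (1,7)@(3, 15): e=[0,100,0] → ·  [on edge]
  covered (12 px):
    · · · · · · · · · · ·
    · · · · · · · · · # ·
    · · · · · · · · # · ·
    · · · · · · · # # · ·
    · · · · · # # # · · ·
    · · · · # # # · · · ·
    · · · # # · · · · · ·
    · · · · · · · · · · ·

Z-buffer (winner per pixel, '.' = empty):
  . . . . . . . . . . .
  . . . . . . . . . 3 .
  . . 0 . . . . . 3 . .
  . . 1 0 0 . 2 3 3 . .
  . . 0 0 0 3 2 3 . . .
  . . 0 0 3 3 3 0 . . .
  . . 0 3 3 0 0 0 0 0 .
  . . 0 0 0 0 . . . . .

Result: 3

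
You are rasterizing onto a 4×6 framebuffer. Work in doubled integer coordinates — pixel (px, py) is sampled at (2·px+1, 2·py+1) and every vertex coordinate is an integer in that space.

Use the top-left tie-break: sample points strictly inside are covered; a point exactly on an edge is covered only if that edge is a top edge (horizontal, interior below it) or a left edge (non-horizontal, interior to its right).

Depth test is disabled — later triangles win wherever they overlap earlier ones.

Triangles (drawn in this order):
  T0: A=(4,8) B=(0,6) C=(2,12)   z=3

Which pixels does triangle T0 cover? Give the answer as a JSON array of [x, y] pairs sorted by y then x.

T0:
  2·area = 20  (B↔C swapped to make it positive)
  edge (4, 8)→(2, 12): d=(-2,4) right/bottom  bias=-1
  edge (2, 12)→(0, 6): d=(-2,-6) top-left  bias=+0
  edge (0, 6)→(4, 8): d=(4,2) right/bottom  bias=-1
    (0,3)@(1, 7): e=[14,4,2] → █
    (1,3)@(3, 7): e=[6,16,-2] → ·
    (0,4)@(1, 9): e=[10,0,10] → █  [on edge]
    (1,4)@(3, 9): e=[2,12,6] → █
    (2,4)@(5, 9): e=[-6,24,2] → ·
    (0,5)@(1, 11): e=[6,-4,18] → ·
    (1,5)@(3, 11): e=[-2,8,14] → ·
  covered (3 px):
    · · · ·
    · · · ·
    · · · ·
    █ · · ·
    █ █ · ·
    · · · ·

Answer: [[0,3],[0,4],[1,4]]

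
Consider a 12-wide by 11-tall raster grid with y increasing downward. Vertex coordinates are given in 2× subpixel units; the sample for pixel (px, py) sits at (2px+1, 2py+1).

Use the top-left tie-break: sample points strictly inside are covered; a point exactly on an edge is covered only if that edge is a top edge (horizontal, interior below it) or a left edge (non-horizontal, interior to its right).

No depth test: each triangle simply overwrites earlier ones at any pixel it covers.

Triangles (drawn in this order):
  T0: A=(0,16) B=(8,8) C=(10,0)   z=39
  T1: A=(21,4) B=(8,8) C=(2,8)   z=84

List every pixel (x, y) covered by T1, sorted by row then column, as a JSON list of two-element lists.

T0:
  2·area = 48  (B↔C swapped to make it positive)
  edge (0, 16)→(10, 0): d=(10,-16) top-left  bias=+0
  edge (10, 0)→(8, 8): d=(-2,8) right/bottom  bias=-1
  edge (8, 8)→(0, 16): d=(-8,8) right/bottom  bias=-1
    (7,0)@(15, 1): e=[90,-42,0] → ·  [on edge]
    (4,1)@(9, 3): e=[14,2,32] → █
    (5,1)@(11, 3): e=[46,-14,16] → ·
    (6,1)@(13, 3): e=[78,-30,0] → ·  [on edge]
    (3,2)@(7, 5): e=[2,14,32] → █
    (4,2)@(9, 5): e=[34,-2,16] → ·
    (5,2)@(11, 5): e=[66,-18,0] → ·  [on edge]
    (3,3)@(7, 7): e=[22,10,16] → █
    (4,3)@(9, 7): e=[54,-6,0] → ·  [on edge]
    (2,4)@(5, 9): e=[10,22,16] → █
    (3,4)@(7, 9): e=[42,6,0] → ·  [on edge]
    (2,5)@(5, 11): e=[30,18,0] → ·  [on edge]
    (1,6)@(3, 13): e=[18,30,0] → ·  [on edge]
    (0,7)@(1, 15): e=[6,42,0] → ·  [on edge]
  covered (4 px):
    · · · · · · · · · · · ·
    · · · · █ · · · · · · ·
    · · · █ · · · · · · · ·
    · · · █ · · · · · · · ·
    · · █ · · · · · · · · ·
    · · · · · · · · · · · ·
    · · · · · · · · · · · ·
    · · · · · · · · · · · ·
    · · · · · · · · · · · ·
    · · · · · · · · · · · ·
    · · · · · · · · · · · ·
T1:
  2·area = 24
  edge (21, 4)→(8, 8): d=(-13,4) right/bottom  bias=-1
  edge (8, 8)→(2, 8): d=(-6,0) right/bottom  bias=-1
  edge (2, 8)→(21, 4): d=(19,-4) top-left  bias=+0
    (8,2)@(17, 5): e=[3,18,3] → █
    (9,2)@(19, 5): e=[-5,18,11] → ·
    (3,3)@(7, 7): e=[17,6,1] → █
    (4,3)@(9, 7): e=[9,6,9] → █
    (5,3)@(11, 7): e=[1,6,17] → █
    (6,3)@(13, 7): e=[-7,6,25] → ·
    (8,3)@(17, 7): e=[-23,6,41] → ·
    (3,4)@(7, 9): e=[-9,-6,39] → ·
    (4,4)@(9, 9): e=[-17,-6,47] → ·
    (5,4)@(11, 9): e=[-25,-6,55] → ·
  covered (4 px):
    · · · · · · · · · · · ·
    · · · · · · · · · · · ·
    · · · · · · · · █ · · ·
    · · · █ █ █ · · · · · ·
    · · · · · · · · · · · ·
    · · · · · · · · · · · ·
    · · · · · · · · · · · ·
    · · · · · · · · · · · ·
    · · · · · · · · · · · ·
    · · · · · · · · · · · ·
    · · · · · · · · · · · ·

Result: [[8,2],[3,3],[4,3],[5,3]]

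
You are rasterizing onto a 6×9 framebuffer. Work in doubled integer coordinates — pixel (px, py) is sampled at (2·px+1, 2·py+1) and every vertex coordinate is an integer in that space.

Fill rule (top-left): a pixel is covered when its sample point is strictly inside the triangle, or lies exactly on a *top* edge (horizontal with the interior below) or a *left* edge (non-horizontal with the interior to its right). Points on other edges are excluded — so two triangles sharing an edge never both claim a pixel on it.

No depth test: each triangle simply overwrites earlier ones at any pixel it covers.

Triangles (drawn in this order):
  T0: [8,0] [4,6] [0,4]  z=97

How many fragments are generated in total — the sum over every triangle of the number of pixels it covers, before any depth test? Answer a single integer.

T0:
  2·area = 32
  edge (8, 0)→(4, 6): d=(-4,6) right/bottom  bias=-1
  edge (4, 6)→(0, 4): d=(-4,-2) top-left  bias=+0
  edge (0, 4)→(8, 0): d=(8,-4) top-left  bias=+0
    (3,0)@(7, 1): e=[2,26,4] → █
    (4,0)@(9, 1): e=[-10,30,12] → ·
    (1,1)@(3, 3): e=[18,10,4] → █
    (2,1)@(5, 3): e=[6,14,12] → █
    (3,1)@(7, 3): e=[-6,18,20] → ·
    (1,2)@(3, 5): e=[10,2,20] → █
    (2,2)@(5, 5): e=[-2,6,28] → ·
    (1,3)@(3, 7): e=[2,-6,36] → ·
  covered (4 px):
    · · · █ · ·
    · █ █ · · ·
    · █ · · · ·
    · · · · · ·
    · · · · · ·
    · · · · · ·
    · · · · · ·
    · · · · · ·
    · · · · · ·

Final: 4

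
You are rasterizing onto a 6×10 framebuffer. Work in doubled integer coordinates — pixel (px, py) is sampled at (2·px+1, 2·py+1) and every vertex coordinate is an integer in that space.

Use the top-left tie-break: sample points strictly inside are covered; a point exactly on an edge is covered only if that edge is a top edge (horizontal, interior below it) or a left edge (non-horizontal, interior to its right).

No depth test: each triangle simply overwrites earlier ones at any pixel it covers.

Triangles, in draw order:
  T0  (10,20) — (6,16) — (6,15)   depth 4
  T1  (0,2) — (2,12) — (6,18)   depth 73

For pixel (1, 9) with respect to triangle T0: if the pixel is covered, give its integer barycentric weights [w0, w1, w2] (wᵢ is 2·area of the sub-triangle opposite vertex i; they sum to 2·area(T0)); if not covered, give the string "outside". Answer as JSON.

T0:
  2·area = 4
  edge (10, 20)→(6, 16): d=(-4,-4) top-left  bias=+0
  edge (6, 16)→(6, 15): d=(0,-1) top-left  bias=+0
  edge (6, 15)→(10, 20): d=(4,5) right/bottom  bias=-1
    (0,5)@(1, 11): e=[0,-5,9] → .  [on edge]
    (1,6)@(3, 13): e=[0,-3,7] → .  [on edge]
    (2,7)@(5, 15): e=[0,-1,5] → .  [on edge]
    (3,8)@(7, 17): e=[0,1,3] → X  [on edge]
    (4,8)@(9, 17): e=[8,3,-7] → .
    (3,9)@(7, 19): e=[-8,1,11] → .
    (4,9)@(9, 19): e=[0,3,1] → X  [on edge]
    (5,9)@(11, 19): e=[8,5,-9] → .
  covered (2 px):
    . . . . . .
    . . . . . .
    . . . . . .
    . . . . . .
    . . . . . .
    . . . . . .
    . . . . . .
    . . . . . .
    . . . X . .
    . . . . X .
T1:
  2·area = 28  (B↔C swapped to make it positive)
  edge (0, 2)→(6, 18): d=(6,16) right/bottom  bias=-1
  edge (6, 18)→(2, 12): d=(-4,-6) top-left  bias=+0
  edge (2, 12)→(0, 2): d=(-2,-10) top-left  bias=+0
    (0,2)@(1, 5): e=[2,22,4] → X
    (1,2)@(3, 5): e=[-30,34,24] → .
    (0,3)@(1, 7): e=[14,14,0] → X  [on edge]
    (1,3)@(3, 7): e=[-18,26,20] → .
    (0,4)@(1, 9): e=[26,6,-4] → .
    (1,5)@(3, 11): e=[6,10,12] → X
    (2,5)@(5, 11): e=[-26,22,32] → .
    (1,6)@(3, 13): e=[18,2,8] → X
    (2,6)@(5, 13): e=[-14,14,28] → .
    (1,7)@(3, 15): e=[30,-6,4] → .
    (1,8)@(3, 17): e=[42,-14,0] → .  [on edge]
  covered (4 px):
    . . . . . .
    . . . . . .
    X . . . . .
    X . . . . .
    . . . . . .
    . X . . . .
    . X . . . .
    . . . . . .
    . . . . . .
    . . . . . .

Answer: "outside"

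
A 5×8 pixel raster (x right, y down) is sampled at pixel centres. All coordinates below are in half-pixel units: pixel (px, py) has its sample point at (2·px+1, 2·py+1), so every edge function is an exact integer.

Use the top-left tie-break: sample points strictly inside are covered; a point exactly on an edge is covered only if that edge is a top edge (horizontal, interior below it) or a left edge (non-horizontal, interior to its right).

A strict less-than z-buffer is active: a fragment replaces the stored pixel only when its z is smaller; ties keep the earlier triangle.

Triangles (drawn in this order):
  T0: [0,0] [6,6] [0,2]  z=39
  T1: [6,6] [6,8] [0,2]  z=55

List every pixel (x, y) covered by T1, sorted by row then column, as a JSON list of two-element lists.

T0:
  2·area = 12
  edge (0, 0)→(6, 6): d=(6,6) right/bottom  bias=-1
  edge (6, 6)→(0, 2): d=(-6,-4) top-left  bias=+0
  edge (0, 2)→(0, 0): d=(0,-2) top-left  bias=+0
    (0,0)@(1, 1): e=[0,10,2] → ·  [on edge]
    (1,1)@(3, 3): e=[0,6,6] → ·  [on edge]
    (2,2)@(5, 5): e=[0,2,10] → ·  [on edge]
    (3,3)@(7, 7): e=[0,-2,14] → ·  [on edge]
    (4,4)@(9, 9): e=[0,-6,18] → ·  [on edge]
  covered (0 px):
    · · · · ·
    · · · · ·
    · · · · ·
    · · · · ·
    · · · · ·
    · · · · ·
    · · · · ·
    · · · · ·
T1:
  2·area = 12
  edge (6, 6)→(6, 8): d=(0,2) right/bottom  bias=-1
  edge (6, 8)→(0, 2): d=(-6,-6) top-left  bias=+0
  edge (0, 2)→(6, 6): d=(6,4) right/bottom  bias=-1
    (0,1)@(1, 3): e=[10,0,2] → █  [on edge]
    (1,1)@(3, 3): e=[6,12,-6] → ·
    (0,2)@(1, 5): e=[10,-12,14] → ·
    (1,2)@(3, 5): e=[6,0,6] → █  [on edge]
    (2,2)@(5, 5): e=[2,12,-2] → ·
    (1,3)@(3, 7): e=[6,-12,18] → ·
    (2,3)@(5, 7): e=[2,0,10] → █  [on edge]
    (3,3)@(7, 7): e=[-2,12,2] → ·
    (2,4)@(5, 9): e=[2,-12,22] → ·
    (3,4)@(7, 9): e=[-2,0,14] → ·  [on edge]
    (4,5)@(9, 11): e=[-6,0,18] → ·  [on edge]
  covered (3 px):
    · · · · ·
    █ · · · ·
    · █ · · ·
    · · █ · ·
    · · · · ·
    · · · · ·
    · · · · ·
    · · · · ·

Final: [[0,1],[1,2],[2,3]]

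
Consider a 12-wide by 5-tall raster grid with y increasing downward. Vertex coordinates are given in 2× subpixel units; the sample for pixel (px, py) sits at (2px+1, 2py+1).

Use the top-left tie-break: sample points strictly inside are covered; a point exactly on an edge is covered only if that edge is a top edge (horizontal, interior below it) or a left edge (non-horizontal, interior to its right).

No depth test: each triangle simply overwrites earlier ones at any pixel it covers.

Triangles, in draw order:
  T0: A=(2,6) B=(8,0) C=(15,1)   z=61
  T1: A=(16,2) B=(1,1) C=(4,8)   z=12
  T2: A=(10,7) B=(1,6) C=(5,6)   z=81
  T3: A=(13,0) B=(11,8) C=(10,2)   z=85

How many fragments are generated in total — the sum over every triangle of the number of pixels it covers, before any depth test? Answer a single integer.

T0:
  2·area = 48
  edge (2, 6)→(8, 0): d=(6,-6) top-left  bias=+0
  edge (8, 0)→(15, 1): d=(7,1) right/bottom  bias=-1
  edge (15, 1)→(2, 6): d=(-13,5) right/bottom  bias=-1
    (3,0)@(7, 1): e=[0,8,40] → #  [on edge]
    (4,0)@(9, 1): e=[12,6,30] → #
    (5,0)@(11, 1): e=[24,4,20] → #
    (6,0)@(13, 1): e=[36,2,10] → #
    (7,0)@(15, 1): e=[48,0,0] → ·  [on edge]
    (2,1)@(5, 3): e=[0,24,24] → #  [on edge]
    (5,1)@(11, 3): e=[36,18,-6] → ·
    (6,1)@(13, 3): e=[48,16,-16] → ·
    (1,2)@(3, 5): e=[0,40,8] → #  [on edge]
    (2,2)@(5, 5): e=[12,38,-2] → ·
    (3,2)@(7, 5): e=[24,36,-12] → ·
    (4,2)@(9, 5): e=[36,34,-22] → ·
    (0,3)@(1, 7): e=[0,56,-8] → ·  [on edge]
  covered (8 px):
    · · · # # # # · · · · ·
    · · # # # · · · · · · ·
    · # · · · · · · · · · ·
    · · · · · · · · · · · ·
    · · · · · · · · · · · ·
T1:
  2·area = 102  (B↔C swapped to make it positive)
  edge (16, 2)→(4, 8): d=(-12,6) right/bottom  bias=-1
  edge (4, 8)→(1, 1): d=(-3,-7) top-left  bias=+0
  edge (1, 1)→(16, 2): d=(15,1) right/bottom  bias=-1
    (0,0)@(1, 1): e=[102,0,0] → ·  [on edge]
    (1,1)@(3, 3): e=[66,8,28] → #
    (2,1)@(5, 3): e=[54,22,26] → #
    (3,1)@(7, 3): e=[42,36,24] → #
    (4,1)@(9, 3): e=[30,50,22] → #
    (5,1)@(11, 3): e=[18,64,20] → #
    (6,1)@(13, 3): e=[6,78,18] → #
    (7,1)@(15, 3): e=[-6,92,16] → ·
    (1,2)@(3, 5): e=[42,2,58] → #
    (5,2)@(11, 5): e=[-6,58,50] → ·
    (6,2)@(13, 5): e=[-18,72,48] → ·
    (1,3)@(3, 7): e=[18,-4,88] → ·
  covered (11 px):
    · · · · · · · · · · · ·
    · # # # # # # · · · · ·
    · # # # # · · · · · · ·
    · · # · · · · · · · · ·
    · · · · · · · · · · · ·
T2:
  2·area = 4
  edge (10, 7)→(1, 6): d=(-9,-1) top-left  bias=+0
  edge (1, 6)→(5, 6): d=(4,0) top-left  bias=+0
  edge (5, 6)→(10, 7): d=(5,1) right/bottom  bias=-1
  covered (0 px):
    · · · · · · · · · · · ·
    · · · · · · · · · · · ·
    · · · · · · · · · · · ·
    · · · · · · · · · · · ·
    · · · · · · · · · · · ·
T3:
  2·area = 20
  edge (13, 0)→(11, 8): d=(-2,8) right/bottom  bias=-1
  edge (11, 8)→(10, 2): d=(-1,-6) top-left  bias=+0
  edge (10, 2)→(13, 0): d=(3,-2) top-left  bias=+0
    (5,1)@(11, 3): e=[10,5,5] → #
    (6,1)@(13, 3): e=[-6,17,9] → ·
    (5,2)@(11, 5): e=[6,3,11] → #
    (6,2)@(13, 5): e=[-10,15,15] → ·
    (5,3)@(11, 7): e=[2,1,17] → #
    (6,3)@(13, 7): e=[-14,13,21] → ·
    (5,4)@(11, 9): e=[-2,-1,23] → ·
  covered (3 px):
    · · · · · · · · · · · ·
    · · · · · # · · · · · ·
    · · · · · # · · · · · ·
    · · · · · # · · · · · ·
    · · · · · · · · · · · ·

Result: 22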